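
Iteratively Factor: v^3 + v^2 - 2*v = (v - 1)*(v^2 + 2*v) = (v - 1)*(v + 2)*(v)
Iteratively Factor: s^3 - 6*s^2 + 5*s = (s - 1)*(s^2 - 5*s) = (s - 5)*(s - 1)*(s)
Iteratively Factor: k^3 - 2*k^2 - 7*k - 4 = (k + 1)*(k^2 - 3*k - 4) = (k + 1)^2*(k - 4)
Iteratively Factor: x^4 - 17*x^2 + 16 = (x + 1)*(x^3 - x^2 - 16*x + 16) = (x - 1)*(x + 1)*(x^2 - 16) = (x - 4)*(x - 1)*(x + 1)*(x + 4)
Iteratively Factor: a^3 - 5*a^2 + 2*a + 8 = (a + 1)*(a^2 - 6*a + 8) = (a - 2)*(a + 1)*(a - 4)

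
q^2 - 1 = (q - 1)*(q + 1)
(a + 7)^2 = a^2 + 14*a + 49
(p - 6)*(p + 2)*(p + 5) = p^3 + p^2 - 32*p - 60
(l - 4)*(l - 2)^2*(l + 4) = l^4 - 4*l^3 - 12*l^2 + 64*l - 64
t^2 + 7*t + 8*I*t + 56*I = (t + 7)*(t + 8*I)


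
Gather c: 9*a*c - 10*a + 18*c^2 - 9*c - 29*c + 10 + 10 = -10*a + 18*c^2 + c*(9*a - 38) + 20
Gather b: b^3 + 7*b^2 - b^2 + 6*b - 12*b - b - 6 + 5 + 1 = b^3 + 6*b^2 - 7*b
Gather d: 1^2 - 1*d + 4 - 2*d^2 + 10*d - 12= -2*d^2 + 9*d - 7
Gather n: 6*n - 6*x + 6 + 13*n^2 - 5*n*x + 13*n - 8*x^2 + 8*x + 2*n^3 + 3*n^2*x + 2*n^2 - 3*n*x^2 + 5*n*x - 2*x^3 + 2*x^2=2*n^3 + n^2*(3*x + 15) + n*(19 - 3*x^2) - 2*x^3 - 6*x^2 + 2*x + 6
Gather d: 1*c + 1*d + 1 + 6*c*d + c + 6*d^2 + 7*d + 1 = 2*c + 6*d^2 + d*(6*c + 8) + 2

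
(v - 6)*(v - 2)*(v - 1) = v^3 - 9*v^2 + 20*v - 12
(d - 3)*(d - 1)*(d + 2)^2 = d^4 - 9*d^2 - 4*d + 12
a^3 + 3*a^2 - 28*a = a*(a - 4)*(a + 7)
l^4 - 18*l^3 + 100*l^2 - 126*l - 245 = (l - 7)^2*(l - 5)*(l + 1)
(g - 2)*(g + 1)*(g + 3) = g^3 + 2*g^2 - 5*g - 6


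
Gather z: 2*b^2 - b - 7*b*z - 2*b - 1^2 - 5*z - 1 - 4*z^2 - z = 2*b^2 - 3*b - 4*z^2 + z*(-7*b - 6) - 2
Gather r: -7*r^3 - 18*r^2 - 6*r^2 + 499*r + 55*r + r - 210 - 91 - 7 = -7*r^3 - 24*r^2 + 555*r - 308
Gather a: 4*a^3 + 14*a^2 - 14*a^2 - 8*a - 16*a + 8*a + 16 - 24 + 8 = 4*a^3 - 16*a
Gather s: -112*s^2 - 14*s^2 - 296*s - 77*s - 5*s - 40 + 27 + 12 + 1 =-126*s^2 - 378*s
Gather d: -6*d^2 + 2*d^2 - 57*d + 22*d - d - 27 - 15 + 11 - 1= -4*d^2 - 36*d - 32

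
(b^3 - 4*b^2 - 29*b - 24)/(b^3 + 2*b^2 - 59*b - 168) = (b + 1)/(b + 7)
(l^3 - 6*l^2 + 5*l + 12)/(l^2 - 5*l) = (l^3 - 6*l^2 + 5*l + 12)/(l*(l - 5))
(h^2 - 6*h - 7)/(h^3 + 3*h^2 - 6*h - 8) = (h - 7)/(h^2 + 2*h - 8)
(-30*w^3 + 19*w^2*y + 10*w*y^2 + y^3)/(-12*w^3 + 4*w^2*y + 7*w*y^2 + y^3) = (5*w + y)/(2*w + y)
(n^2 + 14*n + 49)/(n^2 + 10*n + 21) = (n + 7)/(n + 3)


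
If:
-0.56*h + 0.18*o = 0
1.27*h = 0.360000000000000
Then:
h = 0.28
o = 0.88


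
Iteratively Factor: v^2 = (v)*(v)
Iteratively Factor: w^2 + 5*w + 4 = (w + 1)*(w + 4)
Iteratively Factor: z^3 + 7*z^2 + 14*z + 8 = (z + 1)*(z^2 + 6*z + 8) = (z + 1)*(z + 4)*(z + 2)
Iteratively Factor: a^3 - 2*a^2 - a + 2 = (a - 1)*(a^2 - a - 2) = (a - 1)*(a + 1)*(a - 2)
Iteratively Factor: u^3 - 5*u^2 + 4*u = (u)*(u^2 - 5*u + 4) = u*(u - 4)*(u - 1)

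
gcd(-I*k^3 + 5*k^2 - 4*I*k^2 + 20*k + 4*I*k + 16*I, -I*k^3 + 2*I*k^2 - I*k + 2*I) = k + I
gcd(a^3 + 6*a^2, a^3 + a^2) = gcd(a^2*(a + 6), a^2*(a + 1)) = a^2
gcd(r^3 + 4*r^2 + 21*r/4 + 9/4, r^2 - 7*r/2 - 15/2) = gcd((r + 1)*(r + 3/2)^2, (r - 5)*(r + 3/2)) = r + 3/2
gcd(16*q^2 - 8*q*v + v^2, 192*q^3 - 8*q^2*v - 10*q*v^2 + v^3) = 1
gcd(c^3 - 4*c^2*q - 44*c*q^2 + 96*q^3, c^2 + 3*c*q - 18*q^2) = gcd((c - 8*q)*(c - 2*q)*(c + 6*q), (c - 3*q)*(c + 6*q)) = c + 6*q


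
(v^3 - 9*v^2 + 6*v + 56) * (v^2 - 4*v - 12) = v^5 - 13*v^4 + 30*v^3 + 140*v^2 - 296*v - 672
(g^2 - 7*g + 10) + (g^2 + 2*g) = 2*g^2 - 5*g + 10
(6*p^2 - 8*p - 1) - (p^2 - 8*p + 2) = 5*p^2 - 3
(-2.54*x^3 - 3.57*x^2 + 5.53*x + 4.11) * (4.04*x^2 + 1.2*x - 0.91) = -10.2616*x^5 - 17.4708*x^4 + 20.3686*x^3 + 26.4891*x^2 - 0.1003*x - 3.7401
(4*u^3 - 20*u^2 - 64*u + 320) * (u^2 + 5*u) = 4*u^5 - 164*u^3 + 1600*u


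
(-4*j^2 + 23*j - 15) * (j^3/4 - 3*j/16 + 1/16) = -j^5 + 23*j^4/4 - 3*j^3 - 73*j^2/16 + 17*j/4 - 15/16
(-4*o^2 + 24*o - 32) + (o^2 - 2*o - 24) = -3*o^2 + 22*o - 56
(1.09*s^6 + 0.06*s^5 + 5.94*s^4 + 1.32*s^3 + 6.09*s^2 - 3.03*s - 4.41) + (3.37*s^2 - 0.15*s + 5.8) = 1.09*s^6 + 0.06*s^5 + 5.94*s^4 + 1.32*s^3 + 9.46*s^2 - 3.18*s + 1.39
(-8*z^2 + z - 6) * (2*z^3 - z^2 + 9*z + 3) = -16*z^5 + 10*z^4 - 85*z^3 - 9*z^2 - 51*z - 18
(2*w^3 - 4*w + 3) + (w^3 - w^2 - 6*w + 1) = 3*w^3 - w^2 - 10*w + 4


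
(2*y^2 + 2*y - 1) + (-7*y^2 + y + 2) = -5*y^2 + 3*y + 1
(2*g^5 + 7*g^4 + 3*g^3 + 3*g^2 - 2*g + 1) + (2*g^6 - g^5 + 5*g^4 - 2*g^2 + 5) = 2*g^6 + g^5 + 12*g^4 + 3*g^3 + g^2 - 2*g + 6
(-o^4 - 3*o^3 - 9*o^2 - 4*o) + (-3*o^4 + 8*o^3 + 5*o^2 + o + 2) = -4*o^4 + 5*o^3 - 4*o^2 - 3*o + 2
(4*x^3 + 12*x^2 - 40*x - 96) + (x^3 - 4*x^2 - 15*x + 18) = 5*x^3 + 8*x^2 - 55*x - 78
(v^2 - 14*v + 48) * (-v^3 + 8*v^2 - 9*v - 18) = -v^5 + 22*v^4 - 169*v^3 + 492*v^2 - 180*v - 864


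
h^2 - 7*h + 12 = (h - 4)*(h - 3)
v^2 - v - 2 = (v - 2)*(v + 1)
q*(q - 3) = q^2 - 3*q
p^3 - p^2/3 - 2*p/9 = p*(p - 2/3)*(p + 1/3)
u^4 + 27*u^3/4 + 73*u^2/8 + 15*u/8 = u*(u + 1/4)*(u + 3/2)*(u + 5)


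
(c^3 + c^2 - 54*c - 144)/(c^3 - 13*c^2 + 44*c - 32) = (c^2 + 9*c + 18)/(c^2 - 5*c + 4)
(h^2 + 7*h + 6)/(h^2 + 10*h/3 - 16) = 3*(h + 1)/(3*h - 8)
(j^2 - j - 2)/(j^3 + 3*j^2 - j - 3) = (j - 2)/(j^2 + 2*j - 3)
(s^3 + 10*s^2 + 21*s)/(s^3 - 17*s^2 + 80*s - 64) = s*(s^2 + 10*s + 21)/(s^3 - 17*s^2 + 80*s - 64)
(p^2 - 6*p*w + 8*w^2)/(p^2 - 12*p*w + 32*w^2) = (p - 2*w)/(p - 8*w)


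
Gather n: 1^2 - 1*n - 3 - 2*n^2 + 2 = -2*n^2 - n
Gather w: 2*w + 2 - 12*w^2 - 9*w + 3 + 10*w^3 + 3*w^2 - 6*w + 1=10*w^3 - 9*w^2 - 13*w + 6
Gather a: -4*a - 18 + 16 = -4*a - 2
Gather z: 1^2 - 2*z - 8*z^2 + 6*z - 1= -8*z^2 + 4*z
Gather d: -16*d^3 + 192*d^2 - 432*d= -16*d^3 + 192*d^2 - 432*d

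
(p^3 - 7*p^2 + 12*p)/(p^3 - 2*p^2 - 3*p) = (p - 4)/(p + 1)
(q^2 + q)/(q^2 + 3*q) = (q + 1)/(q + 3)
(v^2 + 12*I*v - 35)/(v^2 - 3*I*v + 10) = (v^2 + 12*I*v - 35)/(v^2 - 3*I*v + 10)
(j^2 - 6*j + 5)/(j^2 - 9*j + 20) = (j - 1)/(j - 4)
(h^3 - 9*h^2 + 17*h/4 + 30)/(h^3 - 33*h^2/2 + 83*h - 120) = (h + 3/2)/(h - 6)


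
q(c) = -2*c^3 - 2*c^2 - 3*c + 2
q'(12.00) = -915.00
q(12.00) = -3778.00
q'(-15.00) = -1293.00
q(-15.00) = 6347.00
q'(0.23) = -4.24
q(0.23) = 1.18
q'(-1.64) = -12.58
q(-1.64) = 10.36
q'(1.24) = -17.19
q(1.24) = -8.61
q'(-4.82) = -123.11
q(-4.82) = 193.96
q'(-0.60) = -2.76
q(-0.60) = 3.51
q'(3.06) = -71.42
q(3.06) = -83.21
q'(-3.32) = -55.85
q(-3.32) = 63.10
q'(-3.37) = -57.66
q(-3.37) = 65.94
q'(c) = -6*c^2 - 4*c - 3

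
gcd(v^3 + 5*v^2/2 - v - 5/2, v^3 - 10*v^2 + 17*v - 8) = v - 1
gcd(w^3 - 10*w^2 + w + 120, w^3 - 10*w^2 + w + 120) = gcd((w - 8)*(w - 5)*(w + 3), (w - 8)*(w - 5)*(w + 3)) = w^3 - 10*w^2 + w + 120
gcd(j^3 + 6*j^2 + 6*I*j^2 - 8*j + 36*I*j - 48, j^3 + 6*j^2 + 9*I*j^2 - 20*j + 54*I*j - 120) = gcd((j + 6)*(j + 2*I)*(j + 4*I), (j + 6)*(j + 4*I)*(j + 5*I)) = j^2 + j*(6 + 4*I) + 24*I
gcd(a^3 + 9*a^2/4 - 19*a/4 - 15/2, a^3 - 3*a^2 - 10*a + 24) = a^2 + a - 6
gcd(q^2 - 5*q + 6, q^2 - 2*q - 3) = q - 3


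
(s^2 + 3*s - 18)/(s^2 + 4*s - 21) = (s + 6)/(s + 7)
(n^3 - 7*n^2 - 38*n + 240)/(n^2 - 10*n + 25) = (n^2 - 2*n - 48)/(n - 5)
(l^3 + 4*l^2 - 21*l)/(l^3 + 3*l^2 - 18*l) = (l + 7)/(l + 6)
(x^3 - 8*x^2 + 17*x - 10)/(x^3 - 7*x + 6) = (x - 5)/(x + 3)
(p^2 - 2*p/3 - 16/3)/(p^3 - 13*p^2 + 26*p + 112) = (p - 8/3)/(p^2 - 15*p + 56)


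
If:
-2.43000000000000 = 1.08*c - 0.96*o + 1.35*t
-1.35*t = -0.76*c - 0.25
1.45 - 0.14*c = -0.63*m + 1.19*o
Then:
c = 1.77631578947368*t - 0.328947368421053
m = 6.82565789473684*t + 1.70755012531328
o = 3.40460526315789*t + 2.16118421052632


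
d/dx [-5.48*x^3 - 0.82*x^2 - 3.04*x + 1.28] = -16.44*x^2 - 1.64*x - 3.04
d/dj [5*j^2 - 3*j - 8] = 10*j - 3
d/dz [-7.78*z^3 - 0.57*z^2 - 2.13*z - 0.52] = -23.34*z^2 - 1.14*z - 2.13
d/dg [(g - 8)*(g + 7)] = 2*g - 1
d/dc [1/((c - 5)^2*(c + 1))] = -(3*c - 3)/((c - 5)^3*(c + 1)^2)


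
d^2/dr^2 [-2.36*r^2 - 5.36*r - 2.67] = -4.72000000000000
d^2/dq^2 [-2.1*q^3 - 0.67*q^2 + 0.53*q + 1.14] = -12.6*q - 1.34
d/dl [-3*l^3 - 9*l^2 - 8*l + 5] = -9*l^2 - 18*l - 8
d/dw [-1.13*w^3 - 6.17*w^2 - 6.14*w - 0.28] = -3.39*w^2 - 12.34*w - 6.14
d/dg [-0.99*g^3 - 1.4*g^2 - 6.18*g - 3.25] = -2.97*g^2 - 2.8*g - 6.18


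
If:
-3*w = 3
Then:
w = -1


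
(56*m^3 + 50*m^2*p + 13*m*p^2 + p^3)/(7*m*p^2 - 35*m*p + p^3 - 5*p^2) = (8*m^2 + 6*m*p + p^2)/(p*(p - 5))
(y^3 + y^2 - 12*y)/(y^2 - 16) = y*(y - 3)/(y - 4)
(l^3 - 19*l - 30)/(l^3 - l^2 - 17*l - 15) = (l + 2)/(l + 1)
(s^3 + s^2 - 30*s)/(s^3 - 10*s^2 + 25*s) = (s + 6)/(s - 5)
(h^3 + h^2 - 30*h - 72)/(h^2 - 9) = (h^2 - 2*h - 24)/(h - 3)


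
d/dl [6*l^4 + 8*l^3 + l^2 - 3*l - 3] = 24*l^3 + 24*l^2 + 2*l - 3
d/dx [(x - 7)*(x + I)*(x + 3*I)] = 3*x^2 + x*(-14 + 8*I) - 3 - 28*I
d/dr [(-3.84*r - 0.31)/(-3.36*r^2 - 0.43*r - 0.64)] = (-12.9024*r^2 - 2.0832*r + 2.3243)/(11.2896*r^4 + 2.8896*r^3 + 4.4857*r^2 + 0.5504*r + 0.4096)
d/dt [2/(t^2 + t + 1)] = 2*(-2*t - 1)/(t^2 + t + 1)^2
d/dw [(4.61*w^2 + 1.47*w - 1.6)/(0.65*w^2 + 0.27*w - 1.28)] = (0.2892*w^2 - 9.7216*w - 1.4496)/(0.4225*w^4 + 0.351*w^3 - 1.5911*w^2 - 0.6912*w + 1.6384)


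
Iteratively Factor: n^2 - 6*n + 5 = (n - 5)*(n - 1)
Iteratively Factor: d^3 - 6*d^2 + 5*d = (d)*(d^2 - 6*d + 5) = d*(d - 5)*(d - 1)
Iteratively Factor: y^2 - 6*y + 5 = (y - 5)*(y - 1)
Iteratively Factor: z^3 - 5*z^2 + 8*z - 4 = (z - 1)*(z^2 - 4*z + 4) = (z - 2)*(z - 1)*(z - 2)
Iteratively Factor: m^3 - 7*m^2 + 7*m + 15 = (m - 3)*(m^2 - 4*m - 5) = (m - 5)*(m - 3)*(m + 1)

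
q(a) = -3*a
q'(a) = -3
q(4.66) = -13.98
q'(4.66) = -3.00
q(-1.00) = 3.00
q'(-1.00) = -3.00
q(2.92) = -8.76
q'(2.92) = -3.00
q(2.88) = -8.64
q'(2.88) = -3.00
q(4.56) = -13.68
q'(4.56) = -3.00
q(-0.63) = 1.89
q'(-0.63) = -3.00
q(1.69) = -5.07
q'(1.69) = -3.00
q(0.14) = -0.42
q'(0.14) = -3.00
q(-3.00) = 9.00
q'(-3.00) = -3.00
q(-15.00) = 45.00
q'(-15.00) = -3.00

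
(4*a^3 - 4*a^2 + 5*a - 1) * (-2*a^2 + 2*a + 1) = -8*a^5 + 16*a^4 - 14*a^3 + 8*a^2 + 3*a - 1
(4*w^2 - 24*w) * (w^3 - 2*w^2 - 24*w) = 4*w^5 - 32*w^4 - 48*w^3 + 576*w^2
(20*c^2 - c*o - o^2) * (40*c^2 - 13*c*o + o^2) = 800*c^4 - 300*c^3*o - 7*c^2*o^2 + 12*c*o^3 - o^4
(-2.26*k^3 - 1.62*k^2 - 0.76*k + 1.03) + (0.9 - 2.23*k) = -2.26*k^3 - 1.62*k^2 - 2.99*k + 1.93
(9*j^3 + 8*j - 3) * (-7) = -63*j^3 - 56*j + 21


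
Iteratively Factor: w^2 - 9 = (w - 3)*(w + 3)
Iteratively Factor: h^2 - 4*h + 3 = (h - 3)*(h - 1)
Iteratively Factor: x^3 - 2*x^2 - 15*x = (x)*(x^2 - 2*x - 15) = x*(x + 3)*(x - 5)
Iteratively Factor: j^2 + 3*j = (j)*(j + 3)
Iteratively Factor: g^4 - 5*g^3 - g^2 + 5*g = (g - 1)*(g^3 - 4*g^2 - 5*g) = (g - 5)*(g - 1)*(g^2 + g) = (g - 5)*(g - 1)*(g + 1)*(g)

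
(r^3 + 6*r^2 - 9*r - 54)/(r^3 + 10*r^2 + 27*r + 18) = (r - 3)/(r + 1)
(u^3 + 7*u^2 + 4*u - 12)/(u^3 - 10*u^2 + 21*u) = (u^3 + 7*u^2 + 4*u - 12)/(u*(u^2 - 10*u + 21))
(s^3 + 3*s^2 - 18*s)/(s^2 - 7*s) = (s^2 + 3*s - 18)/(s - 7)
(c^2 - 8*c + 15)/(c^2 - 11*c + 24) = (c - 5)/(c - 8)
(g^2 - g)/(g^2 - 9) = g*(g - 1)/(g^2 - 9)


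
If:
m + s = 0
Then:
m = -s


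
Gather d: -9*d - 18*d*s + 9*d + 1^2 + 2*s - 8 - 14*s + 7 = -18*d*s - 12*s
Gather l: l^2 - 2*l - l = l^2 - 3*l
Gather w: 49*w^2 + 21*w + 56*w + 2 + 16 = 49*w^2 + 77*w + 18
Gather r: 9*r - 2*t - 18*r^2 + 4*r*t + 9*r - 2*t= -18*r^2 + r*(4*t + 18) - 4*t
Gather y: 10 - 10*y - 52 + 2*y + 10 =-8*y - 32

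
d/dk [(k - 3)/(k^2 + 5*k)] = (-k^2 + 6*k + 15)/(k^2*(k^2 + 10*k + 25))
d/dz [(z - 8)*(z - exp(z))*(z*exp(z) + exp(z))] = ((1 - exp(z))*(z - 8)*(z + 1) + (z - 8)*(z + 2)*(z - exp(z)) + (z + 1)*(z - exp(z)))*exp(z)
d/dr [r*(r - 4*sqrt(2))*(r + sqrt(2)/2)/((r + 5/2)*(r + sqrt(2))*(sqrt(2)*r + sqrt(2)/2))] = 2*(12*sqrt(2)*r^4 + 36*r^4 + 48*r^3 + 42*sqrt(2)*r^3 - 36*sqrt(2)*r^2 + 27*r^2 - 70*sqrt(2)*r - 40)/(16*r^6 + 32*sqrt(2)*r^5 + 96*r^5 + 216*r^4 + 192*sqrt(2)*r^4 + 312*r^3 + 368*sqrt(2)*r^3 + 240*sqrt(2)*r^2 + 393*r^2 + 50*sqrt(2)*r + 240*r + 50)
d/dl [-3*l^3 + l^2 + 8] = l*(2 - 9*l)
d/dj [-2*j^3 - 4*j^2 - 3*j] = -6*j^2 - 8*j - 3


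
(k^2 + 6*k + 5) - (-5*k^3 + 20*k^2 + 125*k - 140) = 5*k^3 - 19*k^2 - 119*k + 145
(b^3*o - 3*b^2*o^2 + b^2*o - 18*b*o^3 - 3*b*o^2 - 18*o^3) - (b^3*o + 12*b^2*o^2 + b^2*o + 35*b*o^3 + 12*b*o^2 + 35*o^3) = -15*b^2*o^2 - 53*b*o^3 - 15*b*o^2 - 53*o^3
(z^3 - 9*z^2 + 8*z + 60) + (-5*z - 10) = z^3 - 9*z^2 + 3*z + 50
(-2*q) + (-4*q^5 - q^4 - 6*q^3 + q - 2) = -4*q^5 - q^4 - 6*q^3 - q - 2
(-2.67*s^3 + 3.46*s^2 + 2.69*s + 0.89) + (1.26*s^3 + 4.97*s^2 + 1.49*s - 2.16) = -1.41*s^3 + 8.43*s^2 + 4.18*s - 1.27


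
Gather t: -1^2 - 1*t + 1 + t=0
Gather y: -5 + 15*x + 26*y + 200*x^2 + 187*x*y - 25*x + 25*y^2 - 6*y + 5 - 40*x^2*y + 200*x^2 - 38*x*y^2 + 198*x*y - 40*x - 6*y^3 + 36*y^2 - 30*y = 400*x^2 - 50*x - 6*y^3 + y^2*(61 - 38*x) + y*(-40*x^2 + 385*x - 10)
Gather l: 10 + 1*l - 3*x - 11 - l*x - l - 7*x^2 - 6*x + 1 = -l*x - 7*x^2 - 9*x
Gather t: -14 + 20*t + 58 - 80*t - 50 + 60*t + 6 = 0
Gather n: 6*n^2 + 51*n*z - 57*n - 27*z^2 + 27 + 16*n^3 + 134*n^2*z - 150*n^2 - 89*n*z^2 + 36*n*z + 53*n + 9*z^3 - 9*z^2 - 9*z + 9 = 16*n^3 + n^2*(134*z - 144) + n*(-89*z^2 + 87*z - 4) + 9*z^3 - 36*z^2 - 9*z + 36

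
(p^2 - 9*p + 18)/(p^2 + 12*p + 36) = (p^2 - 9*p + 18)/(p^2 + 12*p + 36)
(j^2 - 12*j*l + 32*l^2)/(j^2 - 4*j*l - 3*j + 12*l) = (j - 8*l)/(j - 3)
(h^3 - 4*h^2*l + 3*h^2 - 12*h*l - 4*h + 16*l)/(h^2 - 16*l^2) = (h^2 + 3*h - 4)/(h + 4*l)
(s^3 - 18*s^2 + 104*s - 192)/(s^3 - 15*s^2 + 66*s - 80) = (s^2 - 10*s + 24)/(s^2 - 7*s + 10)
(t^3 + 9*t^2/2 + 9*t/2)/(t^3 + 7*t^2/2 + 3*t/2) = (2*t + 3)/(2*t + 1)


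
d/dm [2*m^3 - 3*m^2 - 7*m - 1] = 6*m^2 - 6*m - 7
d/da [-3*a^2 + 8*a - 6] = 8 - 6*a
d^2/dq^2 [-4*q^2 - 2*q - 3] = -8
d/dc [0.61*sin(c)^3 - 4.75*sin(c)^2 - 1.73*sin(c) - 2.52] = (1.83*sin(c)^2 - 9.5*sin(c) - 1.73)*cos(c)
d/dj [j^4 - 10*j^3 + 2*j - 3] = 4*j^3 - 30*j^2 + 2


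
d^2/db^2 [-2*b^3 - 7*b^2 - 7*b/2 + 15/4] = -12*b - 14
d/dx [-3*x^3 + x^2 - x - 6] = -9*x^2 + 2*x - 1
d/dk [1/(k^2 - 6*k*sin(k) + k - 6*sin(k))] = (6*k*cos(k) - 2*k + 6*sqrt(2)*sin(k + pi/4) - 1)/((k + 1)^2*(k - 6*sin(k))^2)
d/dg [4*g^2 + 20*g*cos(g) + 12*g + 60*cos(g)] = -20*g*sin(g) + 8*g - 60*sin(g) + 20*cos(g) + 12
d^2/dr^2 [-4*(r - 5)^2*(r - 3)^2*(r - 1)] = -80*r^3 + 816*r^2 - 2640*r + 2672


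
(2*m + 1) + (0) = 2*m + 1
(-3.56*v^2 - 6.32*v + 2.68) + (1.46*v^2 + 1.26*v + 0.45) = -2.1*v^2 - 5.06*v + 3.13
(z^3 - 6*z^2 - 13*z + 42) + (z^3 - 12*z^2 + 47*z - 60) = 2*z^3 - 18*z^2 + 34*z - 18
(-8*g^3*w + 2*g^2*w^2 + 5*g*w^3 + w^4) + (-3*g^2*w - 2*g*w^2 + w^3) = -8*g^3*w + 2*g^2*w^2 - 3*g^2*w + 5*g*w^3 - 2*g*w^2 + w^4 + w^3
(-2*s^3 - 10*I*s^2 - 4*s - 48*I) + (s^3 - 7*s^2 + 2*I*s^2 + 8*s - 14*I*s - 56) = -s^3 - 7*s^2 - 8*I*s^2 + 4*s - 14*I*s - 56 - 48*I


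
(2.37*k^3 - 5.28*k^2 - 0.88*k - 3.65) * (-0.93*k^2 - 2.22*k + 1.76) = -2.2041*k^5 - 0.351000000000001*k^4 + 16.7112*k^3 - 3.9447*k^2 + 6.5542*k - 6.424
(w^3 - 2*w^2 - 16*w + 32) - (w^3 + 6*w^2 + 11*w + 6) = -8*w^2 - 27*w + 26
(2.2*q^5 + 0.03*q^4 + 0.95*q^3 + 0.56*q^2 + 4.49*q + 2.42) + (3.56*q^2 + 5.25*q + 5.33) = 2.2*q^5 + 0.03*q^4 + 0.95*q^3 + 4.12*q^2 + 9.74*q + 7.75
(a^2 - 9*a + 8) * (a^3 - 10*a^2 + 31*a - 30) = a^5 - 19*a^4 + 129*a^3 - 389*a^2 + 518*a - 240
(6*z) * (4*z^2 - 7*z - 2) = 24*z^3 - 42*z^2 - 12*z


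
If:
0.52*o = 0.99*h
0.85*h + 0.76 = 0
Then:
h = -0.89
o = -1.70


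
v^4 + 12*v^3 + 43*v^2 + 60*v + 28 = (v + 1)*(v + 2)^2*(v + 7)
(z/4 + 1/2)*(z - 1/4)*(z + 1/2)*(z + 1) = z^4/4 + 13*z^3/16 + 21*z^2/32 + z/32 - 1/16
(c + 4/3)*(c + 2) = c^2 + 10*c/3 + 8/3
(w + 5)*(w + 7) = w^2 + 12*w + 35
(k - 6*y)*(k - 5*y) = k^2 - 11*k*y + 30*y^2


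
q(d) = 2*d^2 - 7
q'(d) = 4*d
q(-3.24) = 14.00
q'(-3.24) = -12.96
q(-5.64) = 56.62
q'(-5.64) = -22.56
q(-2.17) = 2.42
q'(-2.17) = -8.68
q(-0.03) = -7.00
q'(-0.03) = -0.12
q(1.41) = -3.02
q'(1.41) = 5.64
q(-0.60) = -6.28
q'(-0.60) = -2.40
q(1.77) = -0.73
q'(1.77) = 7.08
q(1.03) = -4.88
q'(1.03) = 4.12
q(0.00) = -7.00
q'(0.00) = 0.00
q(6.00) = 65.00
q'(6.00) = 24.00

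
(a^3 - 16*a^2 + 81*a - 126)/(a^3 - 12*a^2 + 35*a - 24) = (a^2 - 13*a + 42)/(a^2 - 9*a + 8)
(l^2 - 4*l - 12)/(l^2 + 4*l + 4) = (l - 6)/(l + 2)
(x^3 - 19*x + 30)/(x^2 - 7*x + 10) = (x^2 + 2*x - 15)/(x - 5)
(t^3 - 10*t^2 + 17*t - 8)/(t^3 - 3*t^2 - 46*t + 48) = (t - 1)/(t + 6)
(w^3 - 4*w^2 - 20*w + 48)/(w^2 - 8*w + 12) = w + 4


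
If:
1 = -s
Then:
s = -1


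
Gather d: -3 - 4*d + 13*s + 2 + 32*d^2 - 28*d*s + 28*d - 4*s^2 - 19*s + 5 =32*d^2 + d*(24 - 28*s) - 4*s^2 - 6*s + 4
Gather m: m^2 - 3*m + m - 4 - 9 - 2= m^2 - 2*m - 15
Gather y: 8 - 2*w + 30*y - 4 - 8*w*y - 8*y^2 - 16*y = -2*w - 8*y^2 + y*(14 - 8*w) + 4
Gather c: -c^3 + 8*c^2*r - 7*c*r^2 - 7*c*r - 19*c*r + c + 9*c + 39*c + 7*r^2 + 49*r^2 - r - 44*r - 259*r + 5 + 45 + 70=-c^3 + 8*c^2*r + c*(-7*r^2 - 26*r + 49) + 56*r^2 - 304*r + 120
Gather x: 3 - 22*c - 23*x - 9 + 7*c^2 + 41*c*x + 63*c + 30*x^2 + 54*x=7*c^2 + 41*c + 30*x^2 + x*(41*c + 31) - 6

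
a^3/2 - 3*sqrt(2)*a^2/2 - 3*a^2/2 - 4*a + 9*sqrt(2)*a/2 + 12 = (a/2 + sqrt(2)/2)*(a - 3)*(a - 4*sqrt(2))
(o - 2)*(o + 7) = o^2 + 5*o - 14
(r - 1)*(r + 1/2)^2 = r^3 - 3*r/4 - 1/4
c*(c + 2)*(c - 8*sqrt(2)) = c^3 - 8*sqrt(2)*c^2 + 2*c^2 - 16*sqrt(2)*c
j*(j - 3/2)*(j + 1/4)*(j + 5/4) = j^4 - 31*j^2/16 - 15*j/32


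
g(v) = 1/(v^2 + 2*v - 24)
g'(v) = (-2*v - 2)/(v^2 + 2*v - 24)^2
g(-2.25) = -0.04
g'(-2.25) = 0.00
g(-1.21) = -0.04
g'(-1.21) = 0.00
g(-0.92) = -0.04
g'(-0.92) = -0.00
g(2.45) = -0.08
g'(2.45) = -0.04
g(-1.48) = -0.04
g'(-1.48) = 0.00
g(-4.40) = -0.07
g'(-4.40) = 0.04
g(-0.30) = -0.04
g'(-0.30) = -0.00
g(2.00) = -0.06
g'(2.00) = -0.02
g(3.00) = -0.11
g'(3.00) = -0.10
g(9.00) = 0.01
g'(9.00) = 0.00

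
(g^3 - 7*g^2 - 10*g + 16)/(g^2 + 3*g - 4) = (g^2 - 6*g - 16)/(g + 4)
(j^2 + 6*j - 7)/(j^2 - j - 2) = (-j^2 - 6*j + 7)/(-j^2 + j + 2)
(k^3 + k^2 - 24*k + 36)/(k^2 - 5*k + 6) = k + 6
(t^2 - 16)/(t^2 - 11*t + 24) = (t^2 - 16)/(t^2 - 11*t + 24)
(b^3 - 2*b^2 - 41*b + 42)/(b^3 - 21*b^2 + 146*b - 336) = (b^2 + 5*b - 6)/(b^2 - 14*b + 48)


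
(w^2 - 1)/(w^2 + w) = (w - 1)/w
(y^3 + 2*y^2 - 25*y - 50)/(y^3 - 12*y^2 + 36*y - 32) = (y^3 + 2*y^2 - 25*y - 50)/(y^3 - 12*y^2 + 36*y - 32)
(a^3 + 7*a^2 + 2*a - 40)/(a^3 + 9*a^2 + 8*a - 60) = (a + 4)/(a + 6)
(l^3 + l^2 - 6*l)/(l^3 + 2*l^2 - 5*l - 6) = l/(l + 1)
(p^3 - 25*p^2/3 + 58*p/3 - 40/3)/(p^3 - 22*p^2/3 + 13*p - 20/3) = (p - 2)/(p - 1)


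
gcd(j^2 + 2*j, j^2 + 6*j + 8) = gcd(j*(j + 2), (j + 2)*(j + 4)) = j + 2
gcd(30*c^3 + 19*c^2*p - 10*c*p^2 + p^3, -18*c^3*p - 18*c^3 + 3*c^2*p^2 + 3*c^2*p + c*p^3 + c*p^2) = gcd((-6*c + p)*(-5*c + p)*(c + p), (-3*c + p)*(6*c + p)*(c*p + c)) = 1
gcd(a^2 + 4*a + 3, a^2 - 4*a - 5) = a + 1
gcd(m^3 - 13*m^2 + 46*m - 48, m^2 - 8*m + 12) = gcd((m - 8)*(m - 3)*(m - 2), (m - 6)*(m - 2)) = m - 2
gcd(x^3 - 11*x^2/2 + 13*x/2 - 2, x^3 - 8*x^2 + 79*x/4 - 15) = x - 4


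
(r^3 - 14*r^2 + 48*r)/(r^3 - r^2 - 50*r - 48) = r*(r - 6)/(r^2 + 7*r + 6)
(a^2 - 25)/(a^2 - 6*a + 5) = (a + 5)/(a - 1)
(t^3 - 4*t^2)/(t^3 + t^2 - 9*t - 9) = t^2*(t - 4)/(t^3 + t^2 - 9*t - 9)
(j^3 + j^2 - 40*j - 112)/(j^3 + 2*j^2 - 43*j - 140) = (j + 4)/(j + 5)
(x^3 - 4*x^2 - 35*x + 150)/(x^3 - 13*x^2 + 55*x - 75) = (x + 6)/(x - 3)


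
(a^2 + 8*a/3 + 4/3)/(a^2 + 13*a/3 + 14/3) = (3*a + 2)/(3*a + 7)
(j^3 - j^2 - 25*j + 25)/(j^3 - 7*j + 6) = (j^2 - 25)/(j^2 + j - 6)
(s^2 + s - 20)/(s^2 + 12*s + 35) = (s - 4)/(s + 7)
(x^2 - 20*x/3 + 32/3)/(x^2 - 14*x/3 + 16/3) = (x - 4)/(x - 2)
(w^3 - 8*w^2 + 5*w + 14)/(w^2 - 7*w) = w - 1 - 2/w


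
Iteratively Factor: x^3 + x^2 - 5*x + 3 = (x - 1)*(x^2 + 2*x - 3) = (x - 1)*(x + 3)*(x - 1)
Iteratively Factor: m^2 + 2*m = (m + 2)*(m)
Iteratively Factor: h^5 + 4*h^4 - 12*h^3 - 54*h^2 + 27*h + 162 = (h - 3)*(h^4 + 7*h^3 + 9*h^2 - 27*h - 54) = (h - 3)*(h - 2)*(h^3 + 9*h^2 + 27*h + 27) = (h - 3)*(h - 2)*(h + 3)*(h^2 + 6*h + 9) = (h - 3)*(h - 2)*(h + 3)^2*(h + 3)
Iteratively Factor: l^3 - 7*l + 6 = (l - 2)*(l^2 + 2*l - 3) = (l - 2)*(l - 1)*(l + 3)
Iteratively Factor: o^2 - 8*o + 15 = (o - 5)*(o - 3)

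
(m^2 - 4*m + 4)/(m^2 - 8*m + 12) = (m - 2)/(m - 6)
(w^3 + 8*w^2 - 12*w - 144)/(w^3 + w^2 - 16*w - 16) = (w^2 + 12*w + 36)/(w^2 + 5*w + 4)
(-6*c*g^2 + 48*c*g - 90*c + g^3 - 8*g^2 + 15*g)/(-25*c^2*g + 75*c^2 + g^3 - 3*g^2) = (6*c*g - 30*c - g^2 + 5*g)/(25*c^2 - g^2)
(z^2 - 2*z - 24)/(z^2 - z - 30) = (z + 4)/(z + 5)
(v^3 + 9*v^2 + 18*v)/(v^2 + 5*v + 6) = v*(v + 6)/(v + 2)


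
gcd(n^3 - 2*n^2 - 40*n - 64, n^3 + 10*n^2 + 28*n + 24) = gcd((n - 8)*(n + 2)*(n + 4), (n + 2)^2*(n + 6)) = n + 2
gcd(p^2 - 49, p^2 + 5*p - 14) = p + 7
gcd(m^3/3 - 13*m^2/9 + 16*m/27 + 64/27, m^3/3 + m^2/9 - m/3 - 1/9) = m + 1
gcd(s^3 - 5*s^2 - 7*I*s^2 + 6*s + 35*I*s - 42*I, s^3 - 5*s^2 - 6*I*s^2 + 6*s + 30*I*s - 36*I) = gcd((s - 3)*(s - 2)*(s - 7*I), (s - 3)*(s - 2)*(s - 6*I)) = s^2 - 5*s + 6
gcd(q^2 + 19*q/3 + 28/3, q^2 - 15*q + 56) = 1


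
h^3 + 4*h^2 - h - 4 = (h - 1)*(h + 1)*(h + 4)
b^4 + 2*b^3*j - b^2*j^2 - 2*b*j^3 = b*(b - j)*(b + j)*(b + 2*j)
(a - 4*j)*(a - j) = a^2 - 5*a*j + 4*j^2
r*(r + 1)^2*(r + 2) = r^4 + 4*r^3 + 5*r^2 + 2*r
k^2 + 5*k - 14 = (k - 2)*(k + 7)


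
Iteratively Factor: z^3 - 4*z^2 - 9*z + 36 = (z - 4)*(z^2 - 9) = (z - 4)*(z - 3)*(z + 3)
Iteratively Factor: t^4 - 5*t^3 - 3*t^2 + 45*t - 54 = (t + 3)*(t^3 - 8*t^2 + 21*t - 18) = (t - 2)*(t + 3)*(t^2 - 6*t + 9) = (t - 3)*(t - 2)*(t + 3)*(t - 3)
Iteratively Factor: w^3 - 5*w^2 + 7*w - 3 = (w - 3)*(w^2 - 2*w + 1) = (w - 3)*(w - 1)*(w - 1)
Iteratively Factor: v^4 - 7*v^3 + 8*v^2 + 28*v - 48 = (v + 2)*(v^3 - 9*v^2 + 26*v - 24) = (v - 4)*(v + 2)*(v^2 - 5*v + 6) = (v - 4)*(v - 2)*(v + 2)*(v - 3)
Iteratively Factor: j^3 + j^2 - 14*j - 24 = (j + 3)*(j^2 - 2*j - 8) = (j + 2)*(j + 3)*(j - 4)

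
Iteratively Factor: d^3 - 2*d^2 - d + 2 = (d - 2)*(d^2 - 1) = (d - 2)*(d + 1)*(d - 1)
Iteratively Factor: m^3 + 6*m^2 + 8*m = (m + 4)*(m^2 + 2*m) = (m + 2)*(m + 4)*(m)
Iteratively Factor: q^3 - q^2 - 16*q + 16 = (q - 4)*(q^2 + 3*q - 4) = (q - 4)*(q - 1)*(q + 4)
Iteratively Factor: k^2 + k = (k + 1)*(k)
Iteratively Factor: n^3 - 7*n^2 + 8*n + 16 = (n - 4)*(n^2 - 3*n - 4) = (n - 4)^2*(n + 1)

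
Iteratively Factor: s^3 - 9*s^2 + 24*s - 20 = (s - 2)*(s^2 - 7*s + 10) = (s - 2)^2*(s - 5)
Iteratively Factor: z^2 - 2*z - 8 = (z + 2)*(z - 4)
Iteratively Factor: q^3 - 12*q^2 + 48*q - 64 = (q - 4)*(q^2 - 8*q + 16) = (q - 4)^2*(q - 4)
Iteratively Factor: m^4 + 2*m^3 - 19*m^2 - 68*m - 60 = (m + 2)*(m^3 - 19*m - 30) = (m + 2)^2*(m^2 - 2*m - 15) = (m + 2)^2*(m + 3)*(m - 5)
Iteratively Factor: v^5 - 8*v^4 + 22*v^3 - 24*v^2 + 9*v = (v)*(v^4 - 8*v^3 + 22*v^2 - 24*v + 9) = v*(v - 3)*(v^3 - 5*v^2 + 7*v - 3) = v*(v - 3)^2*(v^2 - 2*v + 1) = v*(v - 3)^2*(v - 1)*(v - 1)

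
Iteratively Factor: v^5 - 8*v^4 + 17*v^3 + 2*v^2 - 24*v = (v - 2)*(v^4 - 6*v^3 + 5*v^2 + 12*v) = (v - 3)*(v - 2)*(v^3 - 3*v^2 - 4*v) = (v - 3)*(v - 2)*(v + 1)*(v^2 - 4*v) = v*(v - 3)*(v - 2)*(v + 1)*(v - 4)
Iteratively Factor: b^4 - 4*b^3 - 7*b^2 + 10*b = (b - 5)*(b^3 + b^2 - 2*b) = (b - 5)*(b - 1)*(b^2 + 2*b) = (b - 5)*(b - 1)*(b + 2)*(b)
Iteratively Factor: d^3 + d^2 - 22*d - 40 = (d - 5)*(d^2 + 6*d + 8) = (d - 5)*(d + 2)*(d + 4)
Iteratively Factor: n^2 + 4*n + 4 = (n + 2)*(n + 2)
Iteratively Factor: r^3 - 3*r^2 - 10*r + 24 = (r - 2)*(r^2 - r - 12) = (r - 2)*(r + 3)*(r - 4)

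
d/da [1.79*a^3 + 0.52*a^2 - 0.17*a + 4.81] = 5.37*a^2 + 1.04*a - 0.17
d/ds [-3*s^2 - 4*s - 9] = -6*s - 4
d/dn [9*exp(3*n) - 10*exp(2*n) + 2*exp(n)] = (27*exp(2*n) - 20*exp(n) + 2)*exp(n)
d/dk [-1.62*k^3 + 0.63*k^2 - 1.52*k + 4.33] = -4.86*k^2 + 1.26*k - 1.52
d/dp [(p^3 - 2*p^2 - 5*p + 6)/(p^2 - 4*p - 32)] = (p^4 - 8*p^3 - 83*p^2 + 116*p + 184)/(p^4 - 8*p^3 - 48*p^2 + 256*p + 1024)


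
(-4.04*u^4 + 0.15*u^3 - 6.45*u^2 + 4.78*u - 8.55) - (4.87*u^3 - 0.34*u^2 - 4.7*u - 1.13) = -4.04*u^4 - 4.72*u^3 - 6.11*u^2 + 9.48*u - 7.42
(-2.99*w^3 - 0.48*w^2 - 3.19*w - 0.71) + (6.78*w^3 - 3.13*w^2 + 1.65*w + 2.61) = 3.79*w^3 - 3.61*w^2 - 1.54*w + 1.9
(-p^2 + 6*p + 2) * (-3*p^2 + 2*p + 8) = 3*p^4 - 20*p^3 - 2*p^2 + 52*p + 16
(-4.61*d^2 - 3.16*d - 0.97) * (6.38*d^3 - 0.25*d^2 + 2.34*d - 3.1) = -29.4118*d^5 - 19.0083*d^4 - 16.186*d^3 + 7.1391*d^2 + 7.5262*d + 3.007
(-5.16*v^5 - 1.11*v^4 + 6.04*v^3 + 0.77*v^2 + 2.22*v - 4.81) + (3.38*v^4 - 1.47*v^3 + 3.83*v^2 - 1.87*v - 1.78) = -5.16*v^5 + 2.27*v^4 + 4.57*v^3 + 4.6*v^2 + 0.35*v - 6.59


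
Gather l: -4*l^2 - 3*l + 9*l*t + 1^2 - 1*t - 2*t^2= -4*l^2 + l*(9*t - 3) - 2*t^2 - t + 1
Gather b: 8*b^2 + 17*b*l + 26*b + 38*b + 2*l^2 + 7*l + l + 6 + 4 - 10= 8*b^2 + b*(17*l + 64) + 2*l^2 + 8*l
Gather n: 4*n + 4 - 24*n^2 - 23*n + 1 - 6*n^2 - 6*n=-30*n^2 - 25*n + 5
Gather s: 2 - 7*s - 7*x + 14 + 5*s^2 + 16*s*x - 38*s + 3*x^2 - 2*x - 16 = 5*s^2 + s*(16*x - 45) + 3*x^2 - 9*x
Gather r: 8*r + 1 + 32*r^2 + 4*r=32*r^2 + 12*r + 1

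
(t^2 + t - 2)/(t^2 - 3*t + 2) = (t + 2)/(t - 2)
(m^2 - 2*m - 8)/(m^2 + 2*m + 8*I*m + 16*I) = (m - 4)/(m + 8*I)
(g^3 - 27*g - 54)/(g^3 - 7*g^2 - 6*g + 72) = (g + 3)/(g - 4)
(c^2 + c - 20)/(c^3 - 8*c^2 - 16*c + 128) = (c + 5)/(c^2 - 4*c - 32)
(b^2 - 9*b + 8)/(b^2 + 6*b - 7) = (b - 8)/(b + 7)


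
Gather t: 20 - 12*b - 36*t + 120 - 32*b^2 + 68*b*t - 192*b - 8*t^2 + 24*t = -32*b^2 - 204*b - 8*t^2 + t*(68*b - 12) + 140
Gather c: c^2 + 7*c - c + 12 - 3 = c^2 + 6*c + 9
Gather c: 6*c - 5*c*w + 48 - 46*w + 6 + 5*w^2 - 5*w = c*(6 - 5*w) + 5*w^2 - 51*w + 54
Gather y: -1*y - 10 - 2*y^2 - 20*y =-2*y^2 - 21*y - 10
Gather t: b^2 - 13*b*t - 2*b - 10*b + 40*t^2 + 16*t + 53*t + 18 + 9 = b^2 - 12*b + 40*t^2 + t*(69 - 13*b) + 27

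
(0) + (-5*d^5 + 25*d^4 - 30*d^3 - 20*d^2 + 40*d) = -5*d^5 + 25*d^4 - 30*d^3 - 20*d^2 + 40*d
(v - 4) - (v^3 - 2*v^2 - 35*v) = -v^3 + 2*v^2 + 36*v - 4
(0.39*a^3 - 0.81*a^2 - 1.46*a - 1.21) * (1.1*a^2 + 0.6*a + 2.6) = 0.429*a^5 - 0.657*a^4 - 1.078*a^3 - 4.313*a^2 - 4.522*a - 3.146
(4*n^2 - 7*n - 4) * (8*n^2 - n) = 32*n^4 - 60*n^3 - 25*n^2 + 4*n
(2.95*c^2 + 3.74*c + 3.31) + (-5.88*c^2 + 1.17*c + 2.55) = -2.93*c^2 + 4.91*c + 5.86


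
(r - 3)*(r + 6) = r^2 + 3*r - 18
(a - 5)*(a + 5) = a^2 - 25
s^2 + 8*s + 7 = (s + 1)*(s + 7)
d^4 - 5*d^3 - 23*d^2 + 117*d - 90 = (d - 6)*(d - 3)*(d - 1)*(d + 5)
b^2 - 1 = (b - 1)*(b + 1)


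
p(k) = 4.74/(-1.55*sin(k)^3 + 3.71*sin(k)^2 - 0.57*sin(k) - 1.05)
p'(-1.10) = 1.91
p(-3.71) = -9.05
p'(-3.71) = 30.26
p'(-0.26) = 31.94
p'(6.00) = 42.52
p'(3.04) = 0.55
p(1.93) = 11.96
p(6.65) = -5.58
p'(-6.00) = -5.71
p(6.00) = -8.36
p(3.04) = -4.42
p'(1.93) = 24.43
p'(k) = 4.74*(4.65*sin(k)^2*cos(k) - 7.42*sin(k)*cos(k) + 0.57*cos(k))/(-1.55*sin(k)^3 + 3.71*sin(k)^2 - 0.57*sin(k) - 1.05)^2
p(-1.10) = 1.35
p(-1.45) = 1.01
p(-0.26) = -7.50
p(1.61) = 8.81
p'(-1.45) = 0.33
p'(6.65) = -9.17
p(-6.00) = -4.97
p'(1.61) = 1.41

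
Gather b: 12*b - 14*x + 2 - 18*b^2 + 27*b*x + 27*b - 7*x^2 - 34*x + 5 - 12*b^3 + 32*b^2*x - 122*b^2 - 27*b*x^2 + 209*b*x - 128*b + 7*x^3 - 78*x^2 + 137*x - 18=-12*b^3 + b^2*(32*x - 140) + b*(-27*x^2 + 236*x - 89) + 7*x^3 - 85*x^2 + 89*x - 11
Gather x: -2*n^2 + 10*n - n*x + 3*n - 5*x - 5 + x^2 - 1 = -2*n^2 + 13*n + x^2 + x*(-n - 5) - 6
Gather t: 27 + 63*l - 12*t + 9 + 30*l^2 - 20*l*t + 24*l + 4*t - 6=30*l^2 + 87*l + t*(-20*l - 8) + 30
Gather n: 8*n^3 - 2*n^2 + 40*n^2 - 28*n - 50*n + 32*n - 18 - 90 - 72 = 8*n^3 + 38*n^2 - 46*n - 180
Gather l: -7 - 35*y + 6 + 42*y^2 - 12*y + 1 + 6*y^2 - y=48*y^2 - 48*y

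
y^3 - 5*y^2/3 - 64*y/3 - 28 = (y - 6)*(y + 2)*(y + 7/3)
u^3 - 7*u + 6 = (u - 2)*(u - 1)*(u + 3)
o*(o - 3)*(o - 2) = o^3 - 5*o^2 + 6*o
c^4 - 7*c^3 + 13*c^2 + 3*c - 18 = (c - 3)^2*(c - 2)*(c + 1)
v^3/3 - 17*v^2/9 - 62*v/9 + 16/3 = (v/3 + 1)*(v - 8)*(v - 2/3)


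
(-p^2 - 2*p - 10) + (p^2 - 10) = -2*p - 20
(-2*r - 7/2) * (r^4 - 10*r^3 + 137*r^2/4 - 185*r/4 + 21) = -2*r^5 + 33*r^4/2 - 67*r^3/2 - 219*r^2/8 + 959*r/8 - 147/2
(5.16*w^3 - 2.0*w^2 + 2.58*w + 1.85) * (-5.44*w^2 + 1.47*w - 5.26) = -28.0704*w^5 + 18.4652*w^4 - 44.1168*w^3 + 4.2486*w^2 - 10.8513*w - 9.731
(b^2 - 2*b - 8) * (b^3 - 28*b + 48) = b^5 - 2*b^4 - 36*b^3 + 104*b^2 + 128*b - 384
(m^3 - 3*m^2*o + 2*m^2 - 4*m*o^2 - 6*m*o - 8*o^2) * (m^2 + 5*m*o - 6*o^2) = m^5 + 2*m^4*o + 2*m^4 - 25*m^3*o^2 + 4*m^3*o - 2*m^2*o^3 - 50*m^2*o^2 + 24*m*o^4 - 4*m*o^3 + 48*o^4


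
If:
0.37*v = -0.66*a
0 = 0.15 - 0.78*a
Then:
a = 0.19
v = -0.34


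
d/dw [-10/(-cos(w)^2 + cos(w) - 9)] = 10*(2*cos(w) - 1)*sin(w)/(sin(w)^2 + cos(w) - 10)^2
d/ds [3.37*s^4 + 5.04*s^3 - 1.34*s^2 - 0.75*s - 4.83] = 13.48*s^3 + 15.12*s^2 - 2.68*s - 0.75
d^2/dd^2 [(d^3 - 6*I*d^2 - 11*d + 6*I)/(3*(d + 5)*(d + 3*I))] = (d^3*(-26 + 90*I) + d^2*(-810 + 486*I) + d*(-1458 + 1170*I) - 1170 + 4542*I)/(3*d^6 + d^5*(45 + 27*I) + d^4*(144 + 405*I) + d^3*(-840 + 1944*I) + d^2*(-6075 + 2160*I) + d*(-10125 - 6075*I) - 10125*I)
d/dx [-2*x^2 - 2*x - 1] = -4*x - 2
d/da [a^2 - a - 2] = 2*a - 1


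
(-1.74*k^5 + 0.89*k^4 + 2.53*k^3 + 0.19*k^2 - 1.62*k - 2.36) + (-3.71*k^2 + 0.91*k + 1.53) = -1.74*k^5 + 0.89*k^4 + 2.53*k^3 - 3.52*k^2 - 0.71*k - 0.83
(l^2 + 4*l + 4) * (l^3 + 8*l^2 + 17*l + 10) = l^5 + 12*l^4 + 53*l^3 + 110*l^2 + 108*l + 40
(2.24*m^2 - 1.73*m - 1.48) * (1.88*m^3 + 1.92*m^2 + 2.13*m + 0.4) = 4.2112*m^5 + 1.0484*m^4 - 1.3328*m^3 - 5.6305*m^2 - 3.8444*m - 0.592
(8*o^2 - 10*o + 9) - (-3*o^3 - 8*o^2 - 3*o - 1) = 3*o^3 + 16*o^2 - 7*o + 10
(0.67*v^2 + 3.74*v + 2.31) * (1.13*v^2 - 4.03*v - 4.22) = 0.7571*v^4 + 1.5261*v^3 - 15.2893*v^2 - 25.0921*v - 9.7482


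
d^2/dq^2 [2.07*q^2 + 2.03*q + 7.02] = 4.14000000000000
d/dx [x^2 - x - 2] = 2*x - 1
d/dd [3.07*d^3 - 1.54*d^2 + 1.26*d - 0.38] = 9.21*d^2 - 3.08*d + 1.26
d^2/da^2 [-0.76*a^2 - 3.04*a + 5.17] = -1.52000000000000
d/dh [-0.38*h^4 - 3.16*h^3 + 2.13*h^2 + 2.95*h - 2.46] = -1.52*h^3 - 9.48*h^2 + 4.26*h + 2.95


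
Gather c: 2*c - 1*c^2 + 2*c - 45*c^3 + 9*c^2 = -45*c^3 + 8*c^2 + 4*c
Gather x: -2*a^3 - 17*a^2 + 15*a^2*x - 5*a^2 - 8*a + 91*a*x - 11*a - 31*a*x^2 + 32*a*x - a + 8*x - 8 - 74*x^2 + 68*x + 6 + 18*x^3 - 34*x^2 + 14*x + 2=-2*a^3 - 22*a^2 - 20*a + 18*x^3 + x^2*(-31*a - 108) + x*(15*a^2 + 123*a + 90)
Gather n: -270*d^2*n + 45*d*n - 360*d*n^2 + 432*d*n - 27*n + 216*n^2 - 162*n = n^2*(216 - 360*d) + n*(-270*d^2 + 477*d - 189)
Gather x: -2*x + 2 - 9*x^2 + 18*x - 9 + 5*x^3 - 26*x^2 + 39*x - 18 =5*x^3 - 35*x^2 + 55*x - 25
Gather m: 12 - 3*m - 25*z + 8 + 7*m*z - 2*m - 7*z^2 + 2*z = m*(7*z - 5) - 7*z^2 - 23*z + 20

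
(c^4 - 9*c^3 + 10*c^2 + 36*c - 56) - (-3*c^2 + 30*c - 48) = c^4 - 9*c^3 + 13*c^2 + 6*c - 8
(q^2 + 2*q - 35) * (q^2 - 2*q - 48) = q^4 - 87*q^2 - 26*q + 1680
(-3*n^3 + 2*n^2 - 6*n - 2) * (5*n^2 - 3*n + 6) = -15*n^5 + 19*n^4 - 54*n^3 + 20*n^2 - 30*n - 12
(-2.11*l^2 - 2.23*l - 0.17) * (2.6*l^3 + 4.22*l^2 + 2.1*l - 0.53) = -5.486*l^5 - 14.7022*l^4 - 14.2836*l^3 - 4.2821*l^2 + 0.8249*l + 0.0901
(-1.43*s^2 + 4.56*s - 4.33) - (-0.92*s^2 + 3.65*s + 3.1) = -0.51*s^2 + 0.91*s - 7.43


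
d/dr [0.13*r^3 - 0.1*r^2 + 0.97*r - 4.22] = 0.39*r^2 - 0.2*r + 0.97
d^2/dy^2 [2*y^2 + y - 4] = 4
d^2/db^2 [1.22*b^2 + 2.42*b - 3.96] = 2.44000000000000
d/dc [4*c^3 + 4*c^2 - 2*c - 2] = 12*c^2 + 8*c - 2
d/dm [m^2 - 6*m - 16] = 2*m - 6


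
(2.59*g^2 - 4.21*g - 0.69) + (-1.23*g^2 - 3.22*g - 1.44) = 1.36*g^2 - 7.43*g - 2.13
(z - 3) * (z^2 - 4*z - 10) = z^3 - 7*z^2 + 2*z + 30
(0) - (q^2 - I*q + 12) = -q^2 + I*q - 12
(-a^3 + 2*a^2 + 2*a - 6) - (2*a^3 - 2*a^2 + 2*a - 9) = -3*a^3 + 4*a^2 + 3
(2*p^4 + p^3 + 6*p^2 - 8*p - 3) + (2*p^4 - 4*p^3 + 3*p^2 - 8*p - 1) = 4*p^4 - 3*p^3 + 9*p^2 - 16*p - 4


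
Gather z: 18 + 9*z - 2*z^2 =-2*z^2 + 9*z + 18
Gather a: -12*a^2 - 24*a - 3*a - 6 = -12*a^2 - 27*a - 6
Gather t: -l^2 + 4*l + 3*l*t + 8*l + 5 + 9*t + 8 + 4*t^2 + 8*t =-l^2 + 12*l + 4*t^2 + t*(3*l + 17) + 13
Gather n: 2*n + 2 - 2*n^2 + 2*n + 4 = -2*n^2 + 4*n + 6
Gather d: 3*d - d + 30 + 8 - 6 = 2*d + 32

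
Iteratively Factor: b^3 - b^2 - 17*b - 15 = (b - 5)*(b^2 + 4*b + 3) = (b - 5)*(b + 1)*(b + 3)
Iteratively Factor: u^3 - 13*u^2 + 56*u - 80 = (u - 4)*(u^2 - 9*u + 20) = (u - 4)^2*(u - 5)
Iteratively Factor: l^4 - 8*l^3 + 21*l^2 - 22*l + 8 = (l - 1)*(l^3 - 7*l^2 + 14*l - 8) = (l - 1)^2*(l^2 - 6*l + 8) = (l - 4)*(l - 1)^2*(l - 2)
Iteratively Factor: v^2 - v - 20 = (v - 5)*(v + 4)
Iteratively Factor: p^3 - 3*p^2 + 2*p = (p)*(p^2 - 3*p + 2) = p*(p - 2)*(p - 1)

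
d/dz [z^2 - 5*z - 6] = 2*z - 5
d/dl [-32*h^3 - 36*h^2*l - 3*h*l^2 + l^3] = -36*h^2 - 6*h*l + 3*l^2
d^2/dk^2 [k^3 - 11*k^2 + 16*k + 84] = 6*k - 22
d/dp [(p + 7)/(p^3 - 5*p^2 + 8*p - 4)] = 2*(-p^2 - 10*p + 15)/(p^5 - 8*p^4 + 25*p^3 - 38*p^2 + 28*p - 8)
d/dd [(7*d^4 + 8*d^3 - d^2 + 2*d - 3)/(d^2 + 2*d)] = 2*(7*d^5 + 25*d^4 + 16*d^3 - 2*d^2 + 3*d + 3)/(d^2*(d^2 + 4*d + 4))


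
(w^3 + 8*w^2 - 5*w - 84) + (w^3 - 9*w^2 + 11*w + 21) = 2*w^3 - w^2 + 6*w - 63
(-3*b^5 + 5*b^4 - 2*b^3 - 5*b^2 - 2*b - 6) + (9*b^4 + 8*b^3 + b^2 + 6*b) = -3*b^5 + 14*b^4 + 6*b^3 - 4*b^2 + 4*b - 6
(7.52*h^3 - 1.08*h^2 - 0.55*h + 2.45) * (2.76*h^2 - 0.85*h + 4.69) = 20.7552*h^5 - 9.3728*h^4 + 34.6688*h^3 + 2.1643*h^2 - 4.662*h + 11.4905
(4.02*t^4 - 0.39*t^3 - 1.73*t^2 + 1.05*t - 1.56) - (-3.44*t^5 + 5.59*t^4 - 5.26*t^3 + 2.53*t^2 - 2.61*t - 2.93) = 3.44*t^5 - 1.57*t^4 + 4.87*t^3 - 4.26*t^2 + 3.66*t + 1.37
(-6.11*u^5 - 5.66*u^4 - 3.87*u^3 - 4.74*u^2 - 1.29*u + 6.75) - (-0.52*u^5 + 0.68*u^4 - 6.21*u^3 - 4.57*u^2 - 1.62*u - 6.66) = -5.59*u^5 - 6.34*u^4 + 2.34*u^3 - 0.17*u^2 + 0.33*u + 13.41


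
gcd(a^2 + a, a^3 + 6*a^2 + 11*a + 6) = a + 1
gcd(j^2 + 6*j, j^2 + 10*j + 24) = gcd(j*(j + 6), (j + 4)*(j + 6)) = j + 6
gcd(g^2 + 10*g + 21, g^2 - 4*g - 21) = g + 3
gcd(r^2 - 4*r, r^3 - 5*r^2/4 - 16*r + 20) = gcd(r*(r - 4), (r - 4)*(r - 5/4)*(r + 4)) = r - 4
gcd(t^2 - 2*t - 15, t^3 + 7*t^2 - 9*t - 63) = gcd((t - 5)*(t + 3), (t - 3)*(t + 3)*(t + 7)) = t + 3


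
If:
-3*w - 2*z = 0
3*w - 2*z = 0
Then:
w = 0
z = 0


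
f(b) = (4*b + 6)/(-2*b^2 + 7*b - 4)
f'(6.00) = 0.32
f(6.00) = -0.88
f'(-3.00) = -0.03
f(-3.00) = 0.14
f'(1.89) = 3.66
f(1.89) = 6.50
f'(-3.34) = -0.02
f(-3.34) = 0.15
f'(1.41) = -2.30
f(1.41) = 6.15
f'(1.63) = 0.54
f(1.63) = 5.97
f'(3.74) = 4.28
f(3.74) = -3.62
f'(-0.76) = -0.65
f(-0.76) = -0.28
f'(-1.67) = -0.17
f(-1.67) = 0.03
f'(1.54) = -0.50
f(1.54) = 5.97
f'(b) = (4*b - 7)*(4*b + 6)/(-2*b^2 + 7*b - 4)^2 + 4/(-2*b^2 + 7*b - 4)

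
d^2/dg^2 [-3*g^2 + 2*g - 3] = -6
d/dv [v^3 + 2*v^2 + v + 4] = 3*v^2 + 4*v + 1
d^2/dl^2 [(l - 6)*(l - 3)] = 2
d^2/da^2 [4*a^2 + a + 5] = 8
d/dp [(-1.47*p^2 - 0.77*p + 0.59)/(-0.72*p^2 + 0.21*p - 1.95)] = (-0.8631*p^2 + 6.5826*p + 1.3776)/(0.5184*p^4 - 0.3024*p^3 + 2.8521*p^2 - 0.819*p + 3.8025)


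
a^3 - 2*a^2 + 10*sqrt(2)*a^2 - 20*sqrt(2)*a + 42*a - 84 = (a - 2)*(a + 3*sqrt(2))*(a + 7*sqrt(2))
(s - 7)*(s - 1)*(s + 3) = s^3 - 5*s^2 - 17*s + 21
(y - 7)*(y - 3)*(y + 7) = y^3 - 3*y^2 - 49*y + 147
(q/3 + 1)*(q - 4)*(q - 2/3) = q^3/3 - 5*q^2/9 - 34*q/9 + 8/3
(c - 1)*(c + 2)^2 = c^3 + 3*c^2 - 4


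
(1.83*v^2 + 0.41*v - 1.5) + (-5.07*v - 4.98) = 1.83*v^2 - 4.66*v - 6.48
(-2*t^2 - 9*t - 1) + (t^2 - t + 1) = -t^2 - 10*t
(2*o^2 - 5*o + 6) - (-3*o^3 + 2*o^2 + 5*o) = 3*o^3 - 10*o + 6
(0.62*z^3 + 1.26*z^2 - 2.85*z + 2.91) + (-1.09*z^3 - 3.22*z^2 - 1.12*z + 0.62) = -0.47*z^3 - 1.96*z^2 - 3.97*z + 3.53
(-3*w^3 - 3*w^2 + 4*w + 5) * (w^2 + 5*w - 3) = -3*w^5 - 18*w^4 - 2*w^3 + 34*w^2 + 13*w - 15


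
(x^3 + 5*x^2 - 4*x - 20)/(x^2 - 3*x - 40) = (x^2 - 4)/(x - 8)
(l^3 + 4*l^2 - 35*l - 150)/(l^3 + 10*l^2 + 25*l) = (l - 6)/l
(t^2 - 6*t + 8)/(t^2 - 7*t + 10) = (t - 4)/(t - 5)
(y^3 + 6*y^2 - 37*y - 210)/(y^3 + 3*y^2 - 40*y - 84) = (y + 5)/(y + 2)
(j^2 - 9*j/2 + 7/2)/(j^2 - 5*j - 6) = (-2*j^2 + 9*j - 7)/(2*(-j^2 + 5*j + 6))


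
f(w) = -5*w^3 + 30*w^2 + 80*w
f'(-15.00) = -4195.00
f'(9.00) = -595.00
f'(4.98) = 6.79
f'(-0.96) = 8.58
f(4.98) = 524.88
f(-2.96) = 155.72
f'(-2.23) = -128.39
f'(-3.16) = -259.38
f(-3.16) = 204.54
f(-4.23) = 576.82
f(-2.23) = 26.23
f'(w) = -15*w^2 + 60*w + 80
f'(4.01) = 79.40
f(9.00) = -495.00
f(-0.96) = -44.73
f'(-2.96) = -229.02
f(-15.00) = 22425.00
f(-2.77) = 114.86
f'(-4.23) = -442.19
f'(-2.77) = -201.29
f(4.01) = 480.80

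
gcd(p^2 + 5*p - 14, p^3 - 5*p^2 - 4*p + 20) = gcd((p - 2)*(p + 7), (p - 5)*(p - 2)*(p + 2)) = p - 2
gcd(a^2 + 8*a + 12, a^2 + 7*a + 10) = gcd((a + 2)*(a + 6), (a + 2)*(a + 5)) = a + 2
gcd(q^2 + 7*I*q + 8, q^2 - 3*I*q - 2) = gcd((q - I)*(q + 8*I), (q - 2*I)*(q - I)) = q - I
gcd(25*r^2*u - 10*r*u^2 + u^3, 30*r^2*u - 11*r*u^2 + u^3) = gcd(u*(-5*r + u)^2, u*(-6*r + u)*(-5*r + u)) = 5*r*u - u^2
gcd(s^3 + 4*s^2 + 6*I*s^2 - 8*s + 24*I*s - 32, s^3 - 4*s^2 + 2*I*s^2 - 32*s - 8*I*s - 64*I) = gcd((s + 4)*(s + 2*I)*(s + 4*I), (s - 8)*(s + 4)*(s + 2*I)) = s^2 + s*(4 + 2*I) + 8*I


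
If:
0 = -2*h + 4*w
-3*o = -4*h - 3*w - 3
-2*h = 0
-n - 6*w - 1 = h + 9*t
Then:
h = 0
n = -9*t - 1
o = 1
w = 0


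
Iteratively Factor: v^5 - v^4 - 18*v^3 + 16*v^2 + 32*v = (v + 4)*(v^4 - 5*v^3 + 2*v^2 + 8*v) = v*(v + 4)*(v^3 - 5*v^2 + 2*v + 8) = v*(v - 2)*(v + 4)*(v^2 - 3*v - 4) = v*(v - 2)*(v + 1)*(v + 4)*(v - 4)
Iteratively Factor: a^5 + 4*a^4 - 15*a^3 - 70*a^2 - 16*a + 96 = (a + 3)*(a^4 + a^3 - 18*a^2 - 16*a + 32) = (a - 4)*(a + 3)*(a^3 + 5*a^2 + 2*a - 8) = (a - 4)*(a + 3)*(a + 4)*(a^2 + a - 2) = (a - 4)*(a - 1)*(a + 3)*(a + 4)*(a + 2)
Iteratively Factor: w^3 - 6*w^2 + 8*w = (w)*(w^2 - 6*w + 8) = w*(w - 2)*(w - 4)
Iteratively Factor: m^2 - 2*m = (m)*(m - 2)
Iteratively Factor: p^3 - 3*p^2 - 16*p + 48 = (p - 3)*(p^2 - 16) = (p - 4)*(p - 3)*(p + 4)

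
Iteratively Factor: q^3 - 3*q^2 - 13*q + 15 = (q - 5)*(q^2 + 2*q - 3) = (q - 5)*(q + 3)*(q - 1)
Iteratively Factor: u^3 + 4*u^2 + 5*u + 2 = (u + 2)*(u^2 + 2*u + 1) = (u + 1)*(u + 2)*(u + 1)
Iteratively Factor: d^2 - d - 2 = (d + 1)*(d - 2)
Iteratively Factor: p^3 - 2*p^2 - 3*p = (p + 1)*(p^2 - 3*p) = p*(p + 1)*(p - 3)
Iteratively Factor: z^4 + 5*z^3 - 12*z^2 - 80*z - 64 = (z + 4)*(z^3 + z^2 - 16*z - 16) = (z + 1)*(z + 4)*(z^2 - 16) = (z - 4)*(z + 1)*(z + 4)*(z + 4)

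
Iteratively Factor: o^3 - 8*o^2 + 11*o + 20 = (o - 4)*(o^2 - 4*o - 5) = (o - 4)*(o + 1)*(o - 5)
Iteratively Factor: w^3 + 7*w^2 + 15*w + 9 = (w + 1)*(w^2 + 6*w + 9) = (w + 1)*(w + 3)*(w + 3)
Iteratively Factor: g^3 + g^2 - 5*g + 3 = (g - 1)*(g^2 + 2*g - 3) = (g - 1)*(g + 3)*(g - 1)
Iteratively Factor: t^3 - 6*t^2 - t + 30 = (t - 5)*(t^2 - t - 6) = (t - 5)*(t + 2)*(t - 3)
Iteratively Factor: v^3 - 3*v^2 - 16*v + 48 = (v + 4)*(v^2 - 7*v + 12) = (v - 4)*(v + 4)*(v - 3)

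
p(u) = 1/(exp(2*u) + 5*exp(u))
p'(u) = (-2*exp(2*u) - 5*exp(u))/(exp(2*u) + 5*exp(u))^2 = (-2*exp(u) - 5)*exp(-u)/(exp(u) + 5)^2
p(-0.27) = 0.23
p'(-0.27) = -0.26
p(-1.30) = 0.70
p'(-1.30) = -0.73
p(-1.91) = 1.31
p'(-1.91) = -1.35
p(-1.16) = 0.60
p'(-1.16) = -0.64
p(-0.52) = 0.30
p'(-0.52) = -0.33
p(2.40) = 0.01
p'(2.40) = -0.01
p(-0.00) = 0.17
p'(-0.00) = -0.19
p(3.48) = 0.00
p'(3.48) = -0.00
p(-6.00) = 80.65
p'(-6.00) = -80.69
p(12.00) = 0.00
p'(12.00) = 0.00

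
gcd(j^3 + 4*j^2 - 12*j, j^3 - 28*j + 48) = j^2 + 4*j - 12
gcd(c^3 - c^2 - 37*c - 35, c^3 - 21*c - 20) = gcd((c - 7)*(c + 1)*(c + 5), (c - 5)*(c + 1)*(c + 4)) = c + 1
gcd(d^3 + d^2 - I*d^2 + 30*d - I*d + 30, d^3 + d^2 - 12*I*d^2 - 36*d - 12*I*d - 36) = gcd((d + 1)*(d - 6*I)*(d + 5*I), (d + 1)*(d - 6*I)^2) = d^2 + d*(1 - 6*I) - 6*I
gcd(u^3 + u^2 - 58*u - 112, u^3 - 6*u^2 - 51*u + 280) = u^2 - u - 56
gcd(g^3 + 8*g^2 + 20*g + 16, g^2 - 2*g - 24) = g + 4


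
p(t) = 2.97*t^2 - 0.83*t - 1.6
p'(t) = 5.94*t - 0.83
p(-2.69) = 22.12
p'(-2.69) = -16.81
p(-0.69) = 0.39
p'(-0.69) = -4.93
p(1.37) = 2.84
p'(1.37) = 7.31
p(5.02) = 69.08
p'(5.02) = 28.99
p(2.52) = 15.17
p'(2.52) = 14.14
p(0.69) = -0.76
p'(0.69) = 3.27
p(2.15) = 10.34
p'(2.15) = 11.94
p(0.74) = -0.59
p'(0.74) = 3.57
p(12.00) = 416.12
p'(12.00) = 70.45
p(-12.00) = 436.04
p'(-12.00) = -72.11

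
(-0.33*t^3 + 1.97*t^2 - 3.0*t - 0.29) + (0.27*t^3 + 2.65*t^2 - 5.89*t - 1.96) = -0.06*t^3 + 4.62*t^2 - 8.89*t - 2.25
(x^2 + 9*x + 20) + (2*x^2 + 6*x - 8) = 3*x^2 + 15*x + 12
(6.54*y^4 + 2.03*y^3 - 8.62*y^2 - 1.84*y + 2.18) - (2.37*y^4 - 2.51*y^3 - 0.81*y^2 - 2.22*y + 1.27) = 4.17*y^4 + 4.54*y^3 - 7.81*y^2 + 0.38*y + 0.91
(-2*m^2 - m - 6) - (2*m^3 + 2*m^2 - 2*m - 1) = -2*m^3 - 4*m^2 + m - 5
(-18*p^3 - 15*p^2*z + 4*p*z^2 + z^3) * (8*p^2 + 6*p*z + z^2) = -144*p^5 - 228*p^4*z - 76*p^3*z^2 + 17*p^2*z^3 + 10*p*z^4 + z^5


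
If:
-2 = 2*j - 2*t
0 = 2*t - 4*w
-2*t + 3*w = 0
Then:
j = -1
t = 0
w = 0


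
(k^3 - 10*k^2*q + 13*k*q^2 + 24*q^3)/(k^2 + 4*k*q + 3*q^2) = (k^2 - 11*k*q + 24*q^2)/(k + 3*q)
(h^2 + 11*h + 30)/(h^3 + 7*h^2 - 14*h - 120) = 1/(h - 4)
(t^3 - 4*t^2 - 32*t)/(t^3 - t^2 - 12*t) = (-t^2 + 4*t + 32)/(-t^2 + t + 12)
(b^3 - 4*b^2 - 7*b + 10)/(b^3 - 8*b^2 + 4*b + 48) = (b^2 - 6*b + 5)/(b^2 - 10*b + 24)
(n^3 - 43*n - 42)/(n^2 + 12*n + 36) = (n^2 - 6*n - 7)/(n + 6)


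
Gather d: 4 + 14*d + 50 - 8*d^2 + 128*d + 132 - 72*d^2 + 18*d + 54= -80*d^2 + 160*d + 240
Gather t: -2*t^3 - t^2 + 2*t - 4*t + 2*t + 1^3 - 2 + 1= -2*t^3 - t^2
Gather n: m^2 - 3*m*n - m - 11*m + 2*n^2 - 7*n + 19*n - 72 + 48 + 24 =m^2 - 12*m + 2*n^2 + n*(12 - 3*m)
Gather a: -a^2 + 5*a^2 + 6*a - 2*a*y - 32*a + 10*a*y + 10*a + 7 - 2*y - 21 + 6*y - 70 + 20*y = 4*a^2 + a*(8*y - 16) + 24*y - 84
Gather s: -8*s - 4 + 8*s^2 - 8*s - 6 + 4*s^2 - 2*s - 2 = 12*s^2 - 18*s - 12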